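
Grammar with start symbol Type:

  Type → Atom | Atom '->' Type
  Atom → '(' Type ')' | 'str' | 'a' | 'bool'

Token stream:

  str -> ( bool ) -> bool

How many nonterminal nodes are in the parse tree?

[Type [Atom str] -> [Type [Atom ( [Type [Atom bool]] )] -> [Type [Atom bool]]]]

8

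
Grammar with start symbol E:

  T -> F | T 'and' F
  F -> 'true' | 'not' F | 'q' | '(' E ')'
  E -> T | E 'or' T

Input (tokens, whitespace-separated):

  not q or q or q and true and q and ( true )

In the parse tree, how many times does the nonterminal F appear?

[E [E [E [T [F not [F q]]]] or [T [F q]]] or [T [T [T [T [F q]] and [F true]] and [F q]] and [F ( [E [T [F true]]] )]]]

8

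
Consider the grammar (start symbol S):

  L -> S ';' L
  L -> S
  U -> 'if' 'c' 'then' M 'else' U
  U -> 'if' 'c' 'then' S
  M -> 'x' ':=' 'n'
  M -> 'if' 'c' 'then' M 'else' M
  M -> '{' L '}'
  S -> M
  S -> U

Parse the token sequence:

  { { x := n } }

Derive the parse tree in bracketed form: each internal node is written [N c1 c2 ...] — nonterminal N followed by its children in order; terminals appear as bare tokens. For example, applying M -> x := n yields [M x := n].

[S [M { [L [S [M { [L [S [M x := n]]] }]]] }]]

S
M
{ L }
{ S }
{ M }
{ { L } }
{ { S } }
{ { M } }
{ { x := n } }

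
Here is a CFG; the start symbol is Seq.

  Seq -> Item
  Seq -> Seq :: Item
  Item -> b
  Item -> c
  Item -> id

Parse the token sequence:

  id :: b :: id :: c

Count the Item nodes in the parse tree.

4

[Seq [Seq [Seq [Seq [Item id]] :: [Item b]] :: [Item id]] :: [Item c]]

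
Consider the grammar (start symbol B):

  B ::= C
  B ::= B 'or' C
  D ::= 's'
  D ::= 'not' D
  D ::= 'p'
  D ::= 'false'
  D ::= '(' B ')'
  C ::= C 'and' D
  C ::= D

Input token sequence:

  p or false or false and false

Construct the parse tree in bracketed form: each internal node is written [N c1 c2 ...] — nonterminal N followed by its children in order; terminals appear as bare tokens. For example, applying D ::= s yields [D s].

B
B or C
B or C or C
C or C or C
D or C or C
p or C or C
p or D or C
p or false or C
p or false or C and D
p or false or D and D
p or false or false and D
p or false or false and false

[B [B [B [C [D p]]] or [C [D false]]] or [C [C [D false]] and [D false]]]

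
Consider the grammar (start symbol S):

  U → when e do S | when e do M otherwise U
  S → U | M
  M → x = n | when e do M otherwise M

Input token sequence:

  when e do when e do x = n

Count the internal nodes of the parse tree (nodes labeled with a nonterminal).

6

[S [U when e do [S [U when e do [S [M x = n]]]]]]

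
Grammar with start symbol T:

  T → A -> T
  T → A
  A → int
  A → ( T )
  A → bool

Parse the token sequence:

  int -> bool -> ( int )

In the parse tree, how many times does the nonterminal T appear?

[T [A int] -> [T [A bool] -> [T [A ( [T [A int]] )]]]]

4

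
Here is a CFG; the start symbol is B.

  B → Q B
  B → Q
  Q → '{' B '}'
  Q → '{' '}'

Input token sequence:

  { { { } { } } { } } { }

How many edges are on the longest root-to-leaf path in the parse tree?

7

[B [Q { [B [Q { [B [Q { }] [B [Q { }]]] }] [B [Q { }]]] }] [B [Q { }]]]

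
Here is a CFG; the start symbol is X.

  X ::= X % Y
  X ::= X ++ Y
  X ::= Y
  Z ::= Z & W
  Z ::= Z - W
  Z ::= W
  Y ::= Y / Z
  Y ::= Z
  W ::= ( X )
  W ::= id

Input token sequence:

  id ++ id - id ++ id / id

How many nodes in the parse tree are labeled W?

5

[X [X [X [Y [Z [W id]]]] ++ [Y [Z [Z [W id]] - [W id]]]] ++ [Y [Y [Z [W id]]] / [Z [W id]]]]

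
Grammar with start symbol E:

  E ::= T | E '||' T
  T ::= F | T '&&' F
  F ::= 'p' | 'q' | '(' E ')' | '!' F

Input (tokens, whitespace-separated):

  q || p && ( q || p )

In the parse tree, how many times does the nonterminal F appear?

5

[E [E [T [F q]]] || [T [T [F p]] && [F ( [E [E [T [F q]]] || [T [F p]]] )]]]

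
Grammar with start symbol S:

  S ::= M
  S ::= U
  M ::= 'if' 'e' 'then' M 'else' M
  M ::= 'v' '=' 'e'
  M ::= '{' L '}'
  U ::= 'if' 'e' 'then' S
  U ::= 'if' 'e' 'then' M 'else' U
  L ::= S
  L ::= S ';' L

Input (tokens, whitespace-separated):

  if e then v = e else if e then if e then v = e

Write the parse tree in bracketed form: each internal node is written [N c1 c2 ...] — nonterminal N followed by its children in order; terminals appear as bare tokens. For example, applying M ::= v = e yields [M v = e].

[S [U if e then [M v = e] else [U if e then [S [U if e then [S [M v = e]]]]]]]

S
U
if e then M else U
if e then v = e else U
if e then v = e else if e then S
if e then v = e else if e then U
if e then v = e else if e then if e then S
if e then v = e else if e then if e then M
if e then v = e else if e then if e then v = e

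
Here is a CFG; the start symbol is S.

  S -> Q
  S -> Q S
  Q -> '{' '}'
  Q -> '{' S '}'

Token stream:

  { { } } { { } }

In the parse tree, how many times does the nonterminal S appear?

4

[S [Q { [S [Q { }]] }] [S [Q { [S [Q { }]] }]]]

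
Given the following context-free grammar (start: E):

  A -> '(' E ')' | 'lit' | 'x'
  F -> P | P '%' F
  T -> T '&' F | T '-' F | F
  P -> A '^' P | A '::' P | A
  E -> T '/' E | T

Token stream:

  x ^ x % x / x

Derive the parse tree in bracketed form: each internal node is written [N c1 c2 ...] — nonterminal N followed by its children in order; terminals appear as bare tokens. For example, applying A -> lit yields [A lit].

E
T / E
F / E
P % F / E
A ^ P % F / E
x ^ P % F / E
x ^ A % F / E
x ^ x % F / E
x ^ x % P / E
x ^ x % A / E
x ^ x % x / E
x ^ x % x / T
x ^ x % x / F
x ^ x % x / P
x ^ x % x / A
x ^ x % x / x

[E [T [F [P [A x] ^ [P [A x]]] % [F [P [A x]]]]] / [E [T [F [P [A x]]]]]]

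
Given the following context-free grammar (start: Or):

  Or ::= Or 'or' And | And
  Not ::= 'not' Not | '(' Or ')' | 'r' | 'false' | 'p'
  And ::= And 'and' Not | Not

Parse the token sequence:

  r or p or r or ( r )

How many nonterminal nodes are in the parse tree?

[Or [Or [Or [Or [And [Not r]]] or [And [Not p]]] or [And [Not r]]] or [And [Not ( [Or [And [Not r]]] )]]]

15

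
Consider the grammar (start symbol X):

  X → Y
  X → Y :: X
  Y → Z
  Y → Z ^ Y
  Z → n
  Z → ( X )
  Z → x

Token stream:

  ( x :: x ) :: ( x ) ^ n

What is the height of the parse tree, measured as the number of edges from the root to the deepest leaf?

7

[X [Y [Z ( [X [Y [Z x]] :: [X [Y [Z x]]]] )]] :: [X [Y [Z ( [X [Y [Z x]]] )] ^ [Y [Z n]]]]]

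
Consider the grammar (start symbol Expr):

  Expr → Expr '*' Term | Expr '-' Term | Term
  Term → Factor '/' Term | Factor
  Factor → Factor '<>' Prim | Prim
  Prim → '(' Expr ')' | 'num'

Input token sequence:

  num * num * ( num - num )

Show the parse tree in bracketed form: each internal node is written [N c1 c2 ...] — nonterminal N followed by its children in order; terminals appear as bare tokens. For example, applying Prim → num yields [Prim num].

Expr
Expr * Term
Expr * Term * Term
Term * Term * Term
Factor * Term * Term
Prim * Term * Term
num * Term * Term
num * Factor * Term
num * Prim * Term
num * num * Term
num * num * Factor
num * num * Prim
num * num * ( Expr )
num * num * ( Expr - Term )
num * num * ( Term - Term )
num * num * ( Factor - Term )
num * num * ( Prim - Term )
num * num * ( num - Term )
num * num * ( num - Factor )
num * num * ( num - Prim )
num * num * ( num - num )

[Expr [Expr [Expr [Term [Factor [Prim num]]]] * [Term [Factor [Prim num]]]] * [Term [Factor [Prim ( [Expr [Expr [Term [Factor [Prim num]]]] - [Term [Factor [Prim num]]]] )]]]]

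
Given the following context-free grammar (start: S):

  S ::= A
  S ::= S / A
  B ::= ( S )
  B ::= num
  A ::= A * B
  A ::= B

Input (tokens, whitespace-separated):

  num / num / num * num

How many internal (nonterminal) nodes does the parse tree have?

11

[S [S [S [A [B num]]] / [A [B num]]] / [A [A [B num]] * [B num]]]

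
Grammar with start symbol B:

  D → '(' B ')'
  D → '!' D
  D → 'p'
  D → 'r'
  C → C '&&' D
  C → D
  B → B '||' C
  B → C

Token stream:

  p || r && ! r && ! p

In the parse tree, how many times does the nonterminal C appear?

4

[B [B [C [D p]]] || [C [C [C [D r]] && [D ! [D r]]] && [D ! [D p]]]]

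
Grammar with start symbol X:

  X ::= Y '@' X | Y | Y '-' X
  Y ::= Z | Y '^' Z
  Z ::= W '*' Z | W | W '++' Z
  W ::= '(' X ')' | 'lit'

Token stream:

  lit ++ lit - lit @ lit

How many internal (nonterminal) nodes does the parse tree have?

14

[X [Y [Z [W lit] ++ [Z [W lit]]]] - [X [Y [Z [W lit]]] @ [X [Y [Z [W lit]]]]]]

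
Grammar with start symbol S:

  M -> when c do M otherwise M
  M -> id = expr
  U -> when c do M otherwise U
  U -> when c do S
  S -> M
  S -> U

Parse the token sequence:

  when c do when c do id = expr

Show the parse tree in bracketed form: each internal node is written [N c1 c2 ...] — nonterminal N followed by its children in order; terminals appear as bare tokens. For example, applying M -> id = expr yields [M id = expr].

S
U
when c do S
when c do U
when c do when c do S
when c do when c do M
when c do when c do id = expr

[S [U when c do [S [U when c do [S [M id = expr]]]]]]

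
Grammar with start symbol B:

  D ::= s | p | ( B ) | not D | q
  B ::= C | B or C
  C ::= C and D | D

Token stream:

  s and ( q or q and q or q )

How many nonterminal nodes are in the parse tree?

16

[B [C [C [D s]] and [D ( [B [B [B [C [D q]]] or [C [C [D q]] and [D q]]] or [C [D q]]] )]]]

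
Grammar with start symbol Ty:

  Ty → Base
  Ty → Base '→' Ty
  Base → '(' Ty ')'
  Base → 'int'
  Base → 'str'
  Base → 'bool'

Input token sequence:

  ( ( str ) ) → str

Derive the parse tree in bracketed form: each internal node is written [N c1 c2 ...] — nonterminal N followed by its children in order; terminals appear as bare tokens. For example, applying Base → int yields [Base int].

Ty
Base → Ty
( Ty ) → Ty
( Base ) → Ty
( ( Ty ) ) → Ty
( ( Base ) ) → Ty
( ( str ) ) → Ty
( ( str ) ) → Base
( ( str ) ) → str

[Ty [Base ( [Ty [Base ( [Ty [Base str]] )]] )] → [Ty [Base str]]]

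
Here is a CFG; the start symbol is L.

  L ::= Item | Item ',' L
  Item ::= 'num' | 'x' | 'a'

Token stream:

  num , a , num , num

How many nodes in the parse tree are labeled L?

[L [Item num] , [L [Item a] , [L [Item num] , [L [Item num]]]]]

4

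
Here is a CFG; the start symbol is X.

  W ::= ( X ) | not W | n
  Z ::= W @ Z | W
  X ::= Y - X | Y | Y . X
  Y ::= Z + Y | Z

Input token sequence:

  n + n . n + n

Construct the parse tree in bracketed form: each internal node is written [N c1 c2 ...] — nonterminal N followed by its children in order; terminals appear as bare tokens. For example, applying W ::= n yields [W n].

X
Y . X
Z + Y . X
W + Y . X
n + Y . X
n + Z . X
n + W . X
n + n . X
n + n . Y
n + n . Z + Y
n + n . W + Y
n + n . n + Y
n + n . n + Z
n + n . n + W
n + n . n + n

[X [Y [Z [W n]] + [Y [Z [W n]]]] . [X [Y [Z [W n]] + [Y [Z [W n]]]]]]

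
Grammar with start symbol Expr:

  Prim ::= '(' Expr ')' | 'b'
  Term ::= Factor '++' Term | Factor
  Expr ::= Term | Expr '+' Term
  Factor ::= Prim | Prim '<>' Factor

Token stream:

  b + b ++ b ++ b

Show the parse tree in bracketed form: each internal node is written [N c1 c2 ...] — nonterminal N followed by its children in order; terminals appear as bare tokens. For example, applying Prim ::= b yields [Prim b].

[Expr [Expr [Term [Factor [Prim b]]]] + [Term [Factor [Prim b]] ++ [Term [Factor [Prim b]] ++ [Term [Factor [Prim b]]]]]]

Expr
Expr + Term
Term + Term
Factor + Term
Prim + Term
b + Term
b + Factor ++ Term
b + Prim ++ Term
b + b ++ Term
b + b ++ Factor ++ Term
b + b ++ Prim ++ Term
b + b ++ b ++ Term
b + b ++ b ++ Factor
b + b ++ b ++ Prim
b + b ++ b ++ b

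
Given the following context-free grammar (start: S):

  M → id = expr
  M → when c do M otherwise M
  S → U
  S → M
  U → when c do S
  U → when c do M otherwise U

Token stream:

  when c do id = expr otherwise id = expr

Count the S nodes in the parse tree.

[S [M when c do [M id = expr] otherwise [M id = expr]]]

1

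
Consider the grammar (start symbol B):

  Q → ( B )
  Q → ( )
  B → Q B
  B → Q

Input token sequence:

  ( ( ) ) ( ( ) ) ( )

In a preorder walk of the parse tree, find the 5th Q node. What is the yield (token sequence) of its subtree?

[B [Q ( [B [Q ( )]] )] [B [Q ( [B [Q ( )]] )] [B [Q ( )]]]]

( )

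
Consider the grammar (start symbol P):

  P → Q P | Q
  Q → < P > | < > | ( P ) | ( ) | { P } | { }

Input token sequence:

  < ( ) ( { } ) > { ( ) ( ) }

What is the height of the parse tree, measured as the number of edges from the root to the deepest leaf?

[P [Q < [P [Q ( )] [P [Q ( [P [Q { }]] )]]] >] [P [Q { [P [Q ( )] [P [Q ( )]]] }]]]

7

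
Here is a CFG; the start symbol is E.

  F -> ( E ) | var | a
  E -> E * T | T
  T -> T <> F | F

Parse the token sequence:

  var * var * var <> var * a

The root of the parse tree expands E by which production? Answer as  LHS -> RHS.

[E [E [E [E [T [F var]]] * [T [F var]]] * [T [T [F var]] <> [F var]]] * [T [F a]]]

E -> E * T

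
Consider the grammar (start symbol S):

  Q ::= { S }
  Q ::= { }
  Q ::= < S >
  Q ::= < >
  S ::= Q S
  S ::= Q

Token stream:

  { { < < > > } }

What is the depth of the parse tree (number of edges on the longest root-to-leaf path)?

8

[S [Q { [S [Q { [S [Q < [S [Q < >]] >]] }]] }]]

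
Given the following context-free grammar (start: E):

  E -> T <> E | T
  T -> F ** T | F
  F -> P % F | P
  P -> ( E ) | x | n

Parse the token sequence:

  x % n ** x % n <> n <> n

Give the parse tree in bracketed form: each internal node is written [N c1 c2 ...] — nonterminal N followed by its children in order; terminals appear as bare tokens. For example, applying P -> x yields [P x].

[E [T [F [P x] % [F [P n]]] ** [T [F [P x] % [F [P n]]]]] <> [E [T [F [P n]]] <> [E [T [F [P n]]]]]]

E
T <> E
F ** T <> E
P % F ** T <> E
x % F ** T <> E
x % P ** T <> E
x % n ** T <> E
x % n ** F <> E
x % n ** P % F <> E
x % n ** x % F <> E
x % n ** x % P <> E
x % n ** x % n <> E
x % n ** x % n <> T <> E
x % n ** x % n <> F <> E
x % n ** x % n <> P <> E
x % n ** x % n <> n <> E
x % n ** x % n <> n <> T
x % n ** x % n <> n <> F
x % n ** x % n <> n <> P
x % n ** x % n <> n <> n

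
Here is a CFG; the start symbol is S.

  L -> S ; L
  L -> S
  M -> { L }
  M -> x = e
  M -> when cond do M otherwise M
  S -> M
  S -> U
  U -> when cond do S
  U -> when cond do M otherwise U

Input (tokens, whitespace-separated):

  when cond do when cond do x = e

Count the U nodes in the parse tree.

2

[S [U when cond do [S [U when cond do [S [M x = e]]]]]]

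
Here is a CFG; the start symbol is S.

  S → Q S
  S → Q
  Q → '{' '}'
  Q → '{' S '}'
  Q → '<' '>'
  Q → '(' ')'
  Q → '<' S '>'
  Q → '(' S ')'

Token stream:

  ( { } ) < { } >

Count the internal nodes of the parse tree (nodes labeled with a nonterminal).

[S [Q ( [S [Q { }]] )] [S [Q < [S [Q { }]] >]]]

8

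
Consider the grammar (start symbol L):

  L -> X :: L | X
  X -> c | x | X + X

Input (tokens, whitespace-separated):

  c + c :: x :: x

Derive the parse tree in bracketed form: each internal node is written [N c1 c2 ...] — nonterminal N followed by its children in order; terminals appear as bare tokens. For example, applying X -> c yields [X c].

L
X :: L
X + X :: L
c + X :: L
c + c :: L
c + c :: X :: L
c + c :: x :: L
c + c :: x :: X
c + c :: x :: x

[L [X [X c] + [X c]] :: [L [X x] :: [L [X x]]]]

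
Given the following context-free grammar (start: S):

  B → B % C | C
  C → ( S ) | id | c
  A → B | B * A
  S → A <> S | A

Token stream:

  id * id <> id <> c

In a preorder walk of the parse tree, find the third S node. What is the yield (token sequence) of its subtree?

[S [A [B [C id]] * [A [B [C id]]]] <> [S [A [B [C id]]] <> [S [A [B [C c]]]]]]

c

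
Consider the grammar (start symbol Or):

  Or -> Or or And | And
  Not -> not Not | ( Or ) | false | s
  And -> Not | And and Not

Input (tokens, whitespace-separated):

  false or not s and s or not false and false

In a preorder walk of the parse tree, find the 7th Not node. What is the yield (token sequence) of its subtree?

false

[Or [Or [Or [And [Not false]]] or [And [And [Not not [Not s]]] and [Not s]]] or [And [And [Not not [Not false]]] and [Not false]]]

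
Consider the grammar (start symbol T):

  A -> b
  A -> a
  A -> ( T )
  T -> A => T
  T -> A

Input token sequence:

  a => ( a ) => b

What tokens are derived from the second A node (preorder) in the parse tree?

[T [A a] => [T [A ( [T [A a]] )] => [T [A b]]]]

( a )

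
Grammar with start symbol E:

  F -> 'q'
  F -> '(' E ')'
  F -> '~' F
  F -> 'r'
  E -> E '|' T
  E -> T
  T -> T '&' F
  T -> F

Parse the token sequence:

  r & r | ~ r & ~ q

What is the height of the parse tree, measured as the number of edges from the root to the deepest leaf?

5

[E [E [T [T [F r]] & [F r]]] | [T [T [F ~ [F r]]] & [F ~ [F q]]]]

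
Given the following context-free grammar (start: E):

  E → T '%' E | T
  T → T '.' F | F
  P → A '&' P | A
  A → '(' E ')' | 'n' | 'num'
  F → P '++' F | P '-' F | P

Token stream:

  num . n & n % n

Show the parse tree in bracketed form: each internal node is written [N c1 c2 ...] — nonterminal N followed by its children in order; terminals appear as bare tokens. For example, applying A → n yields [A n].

E
T % E
T . F % E
F . F % E
P . F % E
A . F % E
num . F % E
num . P % E
num . A & P % E
num . n & P % E
num . n & A % E
num . n & n % E
num . n & n % T
num . n & n % F
num . n & n % P
num . n & n % A
num . n & n % n

[E [T [T [F [P [A num]]]] . [F [P [A n] & [P [A n]]]]] % [E [T [F [P [A n]]]]]]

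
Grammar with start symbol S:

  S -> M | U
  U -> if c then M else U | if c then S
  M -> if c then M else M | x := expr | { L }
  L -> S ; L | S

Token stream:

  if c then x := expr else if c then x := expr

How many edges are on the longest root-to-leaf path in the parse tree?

5

[S [U if c then [M x := expr] else [U if c then [S [M x := expr]]]]]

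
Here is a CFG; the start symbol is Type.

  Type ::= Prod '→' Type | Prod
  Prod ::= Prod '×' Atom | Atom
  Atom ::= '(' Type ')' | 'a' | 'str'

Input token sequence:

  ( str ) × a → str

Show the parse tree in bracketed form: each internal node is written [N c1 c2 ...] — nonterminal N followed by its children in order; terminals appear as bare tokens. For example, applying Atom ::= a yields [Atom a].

[Type [Prod [Prod [Atom ( [Type [Prod [Atom str]]] )]] × [Atom a]] → [Type [Prod [Atom str]]]]

Type
Prod → Type
Prod × Atom → Type
Atom × Atom → Type
( Type ) × Atom → Type
( Prod ) × Atom → Type
( Atom ) × Atom → Type
( str ) × Atom → Type
( str ) × a → Type
( str ) × a → Prod
( str ) × a → Atom
( str ) × a → str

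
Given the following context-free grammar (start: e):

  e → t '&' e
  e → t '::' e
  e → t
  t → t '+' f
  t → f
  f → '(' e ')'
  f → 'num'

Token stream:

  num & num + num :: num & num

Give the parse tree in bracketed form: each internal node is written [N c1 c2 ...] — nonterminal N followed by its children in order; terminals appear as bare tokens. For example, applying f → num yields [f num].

[e [t [f num]] & [e [t [t [f num]] + [f num]] :: [e [t [f num]] & [e [t [f num]]]]]]

e
t & e
f & e
num & e
num & t :: e
num & t + f :: e
num & f + f :: e
num & num + f :: e
num & num + num :: e
num & num + num :: t & e
num & num + num :: f & e
num & num + num :: num & e
num & num + num :: num & t
num & num + num :: num & f
num & num + num :: num & num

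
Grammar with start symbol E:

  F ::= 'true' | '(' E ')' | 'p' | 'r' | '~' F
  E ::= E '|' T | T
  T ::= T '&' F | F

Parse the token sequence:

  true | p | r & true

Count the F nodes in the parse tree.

[E [E [E [T [F true]]] | [T [F p]]] | [T [T [F r]] & [F true]]]

4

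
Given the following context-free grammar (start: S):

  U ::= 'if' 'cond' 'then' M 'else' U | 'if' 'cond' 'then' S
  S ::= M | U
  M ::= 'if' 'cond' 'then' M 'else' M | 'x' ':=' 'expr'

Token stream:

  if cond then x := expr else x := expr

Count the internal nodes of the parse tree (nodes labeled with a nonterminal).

[S [M if cond then [M x := expr] else [M x := expr]]]

4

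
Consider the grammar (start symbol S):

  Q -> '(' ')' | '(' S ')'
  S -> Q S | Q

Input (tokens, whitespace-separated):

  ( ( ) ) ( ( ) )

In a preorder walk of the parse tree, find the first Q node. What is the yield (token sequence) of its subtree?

[S [Q ( [S [Q ( )]] )] [S [Q ( [S [Q ( )]] )]]]

( ( ) )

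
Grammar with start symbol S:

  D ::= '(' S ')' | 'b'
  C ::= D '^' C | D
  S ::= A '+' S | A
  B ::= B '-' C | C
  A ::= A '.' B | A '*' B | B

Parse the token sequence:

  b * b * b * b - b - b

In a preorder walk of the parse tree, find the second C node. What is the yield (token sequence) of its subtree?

[S [A [A [A [A [B [C [D b]]]] * [B [C [D b]]]] * [B [C [D b]]]] * [B [B [B [C [D b]]] - [C [D b]]] - [C [D b]]]]]

b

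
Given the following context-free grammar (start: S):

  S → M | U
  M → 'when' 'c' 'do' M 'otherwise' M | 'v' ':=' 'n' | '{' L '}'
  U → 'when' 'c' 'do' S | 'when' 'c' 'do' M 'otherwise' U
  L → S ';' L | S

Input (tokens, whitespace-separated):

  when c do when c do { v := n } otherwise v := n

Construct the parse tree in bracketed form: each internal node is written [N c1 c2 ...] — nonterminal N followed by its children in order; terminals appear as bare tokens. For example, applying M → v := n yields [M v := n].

[S [U when c do [S [M when c do [M { [L [S [M v := n]]] }] otherwise [M v := n]]]]]

S
U
when c do S
when c do M
when c do when c do M otherwise M
when c do when c do { L } otherwise M
when c do when c do { S } otherwise M
when c do when c do { M } otherwise M
when c do when c do { v := n } otherwise M
when c do when c do { v := n } otherwise v := n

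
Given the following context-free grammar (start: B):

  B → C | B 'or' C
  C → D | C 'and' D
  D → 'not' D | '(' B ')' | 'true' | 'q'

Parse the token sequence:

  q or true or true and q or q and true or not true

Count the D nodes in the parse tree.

[B [B [B [B [B [C [D q]]] or [C [D true]]] or [C [C [D true]] and [D q]]] or [C [C [D q]] and [D true]]] or [C [D not [D true]]]]

8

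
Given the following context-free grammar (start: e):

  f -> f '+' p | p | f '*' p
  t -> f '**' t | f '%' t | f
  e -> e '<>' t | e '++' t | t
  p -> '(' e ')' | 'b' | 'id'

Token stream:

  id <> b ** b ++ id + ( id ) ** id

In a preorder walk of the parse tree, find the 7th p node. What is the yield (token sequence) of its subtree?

id

[e [e [e [t [f [p id]]]] <> [t [f [p b]] ** [t [f [p b]]]]] ++ [t [f [f [p id]] + [p ( [e [t [f [p id]]]] )]] ** [t [f [p id]]]]]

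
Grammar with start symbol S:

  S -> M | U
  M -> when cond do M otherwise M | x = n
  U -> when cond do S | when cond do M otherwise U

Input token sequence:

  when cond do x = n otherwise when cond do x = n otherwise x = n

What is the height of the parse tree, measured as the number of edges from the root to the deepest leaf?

4

[S [M when cond do [M x = n] otherwise [M when cond do [M x = n] otherwise [M x = n]]]]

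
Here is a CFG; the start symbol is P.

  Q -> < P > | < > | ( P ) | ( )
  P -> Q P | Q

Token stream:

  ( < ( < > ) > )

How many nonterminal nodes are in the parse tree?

8

[P [Q ( [P [Q < [P [Q ( [P [Q < >]] )]] >]] )]]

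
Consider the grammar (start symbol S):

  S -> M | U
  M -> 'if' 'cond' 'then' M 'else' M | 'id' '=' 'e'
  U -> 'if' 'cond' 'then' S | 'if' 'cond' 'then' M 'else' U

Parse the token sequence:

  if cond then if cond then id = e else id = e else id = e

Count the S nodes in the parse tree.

[S [M if cond then [M if cond then [M id = e] else [M id = e]] else [M id = e]]]

1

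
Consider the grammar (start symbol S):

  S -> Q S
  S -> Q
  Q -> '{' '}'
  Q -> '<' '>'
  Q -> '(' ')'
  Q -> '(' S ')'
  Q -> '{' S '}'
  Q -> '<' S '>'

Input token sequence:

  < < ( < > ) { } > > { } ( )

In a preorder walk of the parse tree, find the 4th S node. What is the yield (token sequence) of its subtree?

< >

[S [Q < [S [Q < [S [Q ( [S [Q < >]] )] [S [Q { }]]] >]] >] [S [Q { }] [S [Q ( )]]]]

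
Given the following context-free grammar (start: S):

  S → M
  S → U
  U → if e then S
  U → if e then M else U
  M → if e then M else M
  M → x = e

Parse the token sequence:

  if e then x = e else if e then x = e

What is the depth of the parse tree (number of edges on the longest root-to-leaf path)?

[S [U if e then [M x = e] else [U if e then [S [M x = e]]]]]

5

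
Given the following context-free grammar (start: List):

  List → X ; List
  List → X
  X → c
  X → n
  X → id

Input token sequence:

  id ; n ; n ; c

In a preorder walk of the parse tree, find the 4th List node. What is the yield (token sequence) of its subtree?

c

[List [X id] ; [List [X n] ; [List [X n] ; [List [X c]]]]]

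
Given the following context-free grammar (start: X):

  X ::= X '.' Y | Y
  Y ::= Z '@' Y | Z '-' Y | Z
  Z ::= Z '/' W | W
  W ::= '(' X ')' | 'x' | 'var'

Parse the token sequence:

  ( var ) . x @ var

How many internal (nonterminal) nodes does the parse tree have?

[X [X [Y [Z [W ( [X [Y [Z [W var]]]] )]]]] . [Y [Z [W x]] @ [Y [Z [W var]]]]]

15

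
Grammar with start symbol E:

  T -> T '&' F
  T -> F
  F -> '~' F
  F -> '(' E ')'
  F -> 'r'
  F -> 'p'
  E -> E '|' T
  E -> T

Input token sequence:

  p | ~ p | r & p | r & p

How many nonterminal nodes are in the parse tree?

[E [E [E [E [T [F p]]] | [T [F ~ [F p]]]] | [T [T [F r]] & [F p]]] | [T [T [F r]] & [F p]]]

17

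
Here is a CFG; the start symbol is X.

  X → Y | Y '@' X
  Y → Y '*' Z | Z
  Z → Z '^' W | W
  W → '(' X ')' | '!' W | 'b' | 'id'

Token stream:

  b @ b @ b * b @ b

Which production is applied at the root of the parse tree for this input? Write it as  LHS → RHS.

[X [Y [Z [W b]]] @ [X [Y [Z [W b]]] @ [X [Y [Y [Z [W b]]] * [Z [W b]]] @ [X [Y [Z [W b]]]]]]]

X → Y '@' X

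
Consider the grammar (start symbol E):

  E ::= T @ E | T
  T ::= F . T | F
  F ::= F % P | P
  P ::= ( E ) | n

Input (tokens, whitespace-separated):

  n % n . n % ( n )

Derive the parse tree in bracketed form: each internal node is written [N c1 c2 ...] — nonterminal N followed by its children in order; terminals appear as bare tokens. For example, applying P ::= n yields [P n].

E
T
F . T
F % P . T
P % P . T
n % P . T
n % n . T
n % n . F
n % n . F % P
n % n . P % P
n % n . n % P
n % n . n % ( E )
n % n . n % ( T )
n % n . n % ( F )
n % n . n % ( P )
n % n . n % ( n )

[E [T [F [F [P n]] % [P n]] . [T [F [F [P n]] % [P ( [E [T [F [P n]]]] )]]]]]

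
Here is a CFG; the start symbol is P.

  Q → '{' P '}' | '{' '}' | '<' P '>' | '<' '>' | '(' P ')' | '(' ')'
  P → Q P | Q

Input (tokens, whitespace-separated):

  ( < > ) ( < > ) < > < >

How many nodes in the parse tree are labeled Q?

[P [Q ( [P [Q < >]] )] [P [Q ( [P [Q < >]] )] [P [Q < >] [P [Q < >]]]]]

6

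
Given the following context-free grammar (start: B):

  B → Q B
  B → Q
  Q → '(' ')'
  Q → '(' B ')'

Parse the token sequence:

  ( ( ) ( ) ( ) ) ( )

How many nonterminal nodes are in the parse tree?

10

[B [Q ( [B [Q ( )] [B [Q ( )] [B [Q ( )]]]] )] [B [Q ( )]]]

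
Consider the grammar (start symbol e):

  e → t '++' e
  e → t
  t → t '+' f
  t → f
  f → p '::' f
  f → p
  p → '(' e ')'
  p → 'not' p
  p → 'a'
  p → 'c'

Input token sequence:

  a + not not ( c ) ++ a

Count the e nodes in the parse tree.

3

[e [t [t [f [p a]]] + [f [p not [p not [p ( [e [t [f [p c]]]] )]]]]] ++ [e [t [f [p a]]]]]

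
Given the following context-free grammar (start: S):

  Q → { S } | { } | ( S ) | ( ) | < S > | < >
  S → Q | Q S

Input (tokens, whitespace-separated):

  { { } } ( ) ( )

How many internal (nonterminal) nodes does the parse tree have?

[S [Q { [S [Q { }]] }] [S [Q ( )] [S [Q ( )]]]]

8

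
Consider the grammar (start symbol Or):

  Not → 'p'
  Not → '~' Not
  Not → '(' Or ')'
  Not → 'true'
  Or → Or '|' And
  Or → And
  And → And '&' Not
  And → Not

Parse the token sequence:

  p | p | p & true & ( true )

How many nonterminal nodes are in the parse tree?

16

[Or [Or [Or [And [Not p]]] | [And [Not p]]] | [And [And [And [Not p]] & [Not true]] & [Not ( [Or [And [Not true]]] )]]]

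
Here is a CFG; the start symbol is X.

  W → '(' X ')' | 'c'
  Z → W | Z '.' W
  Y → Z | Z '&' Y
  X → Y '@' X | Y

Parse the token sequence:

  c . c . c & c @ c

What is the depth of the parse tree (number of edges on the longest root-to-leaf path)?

[X [Y [Z [Z [Z [W c]] . [W c]] . [W c]] & [Y [Z [W c]]]] @ [X [Y [Z [W c]]]]]

6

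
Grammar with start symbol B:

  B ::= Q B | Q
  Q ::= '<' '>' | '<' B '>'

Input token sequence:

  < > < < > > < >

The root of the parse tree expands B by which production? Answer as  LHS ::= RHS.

[B [Q < >] [B [Q < [B [Q < >]] >] [B [Q < >]]]]

B ::= Q B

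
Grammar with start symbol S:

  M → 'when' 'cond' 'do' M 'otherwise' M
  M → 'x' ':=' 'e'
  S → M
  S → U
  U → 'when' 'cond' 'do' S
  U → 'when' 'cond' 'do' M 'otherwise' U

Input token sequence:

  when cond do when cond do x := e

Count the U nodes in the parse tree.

2

[S [U when cond do [S [U when cond do [S [M x := e]]]]]]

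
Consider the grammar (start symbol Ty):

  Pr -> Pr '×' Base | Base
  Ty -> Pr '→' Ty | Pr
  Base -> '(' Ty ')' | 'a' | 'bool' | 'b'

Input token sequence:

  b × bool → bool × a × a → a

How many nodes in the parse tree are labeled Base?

6

[Ty [Pr [Pr [Base b]] × [Base bool]] → [Ty [Pr [Pr [Pr [Base bool]] × [Base a]] × [Base a]] → [Ty [Pr [Base a]]]]]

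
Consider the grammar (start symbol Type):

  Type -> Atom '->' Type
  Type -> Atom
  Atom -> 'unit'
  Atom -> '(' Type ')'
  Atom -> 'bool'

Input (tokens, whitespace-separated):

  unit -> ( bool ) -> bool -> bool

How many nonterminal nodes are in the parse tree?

10

[Type [Atom unit] -> [Type [Atom ( [Type [Atom bool]] )] -> [Type [Atom bool] -> [Type [Atom bool]]]]]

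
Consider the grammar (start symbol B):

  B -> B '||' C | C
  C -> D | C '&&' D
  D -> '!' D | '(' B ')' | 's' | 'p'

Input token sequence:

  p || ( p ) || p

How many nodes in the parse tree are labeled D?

4

[B [B [B [C [D p]]] || [C [D ( [B [C [D p]]] )]]] || [C [D p]]]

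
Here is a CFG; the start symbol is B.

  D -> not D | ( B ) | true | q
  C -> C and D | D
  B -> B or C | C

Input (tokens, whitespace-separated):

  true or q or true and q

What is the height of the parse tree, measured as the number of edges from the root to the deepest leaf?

5

[B [B [B [C [D true]]] or [C [D q]]] or [C [C [D true]] and [D q]]]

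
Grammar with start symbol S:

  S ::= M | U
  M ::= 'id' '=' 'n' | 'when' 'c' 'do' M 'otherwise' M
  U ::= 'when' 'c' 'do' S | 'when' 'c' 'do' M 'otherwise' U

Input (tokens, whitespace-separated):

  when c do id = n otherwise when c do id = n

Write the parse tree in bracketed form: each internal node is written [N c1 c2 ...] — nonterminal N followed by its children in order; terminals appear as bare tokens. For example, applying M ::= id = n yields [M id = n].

S
U
when c do M otherwise U
when c do id = n otherwise U
when c do id = n otherwise when c do S
when c do id = n otherwise when c do M
when c do id = n otherwise when c do id = n

[S [U when c do [M id = n] otherwise [U when c do [S [M id = n]]]]]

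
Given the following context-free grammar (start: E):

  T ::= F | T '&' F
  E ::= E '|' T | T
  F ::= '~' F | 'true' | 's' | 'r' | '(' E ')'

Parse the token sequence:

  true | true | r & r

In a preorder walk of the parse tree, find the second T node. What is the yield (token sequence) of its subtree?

[E [E [E [T [F true]]] | [T [F true]]] | [T [T [F r]] & [F r]]]

true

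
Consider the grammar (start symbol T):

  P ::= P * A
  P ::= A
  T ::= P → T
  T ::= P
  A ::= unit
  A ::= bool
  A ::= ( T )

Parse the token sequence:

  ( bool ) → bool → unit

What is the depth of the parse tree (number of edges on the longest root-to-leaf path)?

[T [P [A ( [T [P [A bool]]] )]] → [T [P [A bool]] → [T [P [A unit]]]]]

6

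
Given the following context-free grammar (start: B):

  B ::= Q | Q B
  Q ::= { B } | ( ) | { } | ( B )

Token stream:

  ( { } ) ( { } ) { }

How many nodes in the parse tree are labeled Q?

5

[B [Q ( [B [Q { }]] )] [B [Q ( [B [Q { }]] )] [B [Q { }]]]]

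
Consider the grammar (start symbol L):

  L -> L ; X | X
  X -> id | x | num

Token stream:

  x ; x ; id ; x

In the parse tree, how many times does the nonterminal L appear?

[L [L [L [L [X x]] ; [X x]] ; [X id]] ; [X x]]

4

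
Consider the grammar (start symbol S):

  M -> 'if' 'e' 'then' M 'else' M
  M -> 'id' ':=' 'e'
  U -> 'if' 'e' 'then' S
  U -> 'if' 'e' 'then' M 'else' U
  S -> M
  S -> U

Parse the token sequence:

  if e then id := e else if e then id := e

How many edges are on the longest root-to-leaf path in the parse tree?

5

[S [U if e then [M id := e] else [U if e then [S [M id := e]]]]]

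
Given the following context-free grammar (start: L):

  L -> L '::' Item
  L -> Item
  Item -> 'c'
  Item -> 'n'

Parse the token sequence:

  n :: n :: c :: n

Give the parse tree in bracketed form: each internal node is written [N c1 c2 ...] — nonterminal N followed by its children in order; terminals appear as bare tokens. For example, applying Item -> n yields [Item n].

L
L :: Item
L :: Item :: Item
L :: Item :: Item :: Item
Item :: Item :: Item :: Item
n :: Item :: Item :: Item
n :: n :: Item :: Item
n :: n :: c :: Item
n :: n :: c :: n

[L [L [L [L [Item n]] :: [Item n]] :: [Item c]] :: [Item n]]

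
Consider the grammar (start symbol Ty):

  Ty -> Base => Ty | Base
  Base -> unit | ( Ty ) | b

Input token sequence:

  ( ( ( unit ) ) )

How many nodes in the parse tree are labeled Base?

[Ty [Base ( [Ty [Base ( [Ty [Base ( [Ty [Base unit]] )]] )]] )]]

4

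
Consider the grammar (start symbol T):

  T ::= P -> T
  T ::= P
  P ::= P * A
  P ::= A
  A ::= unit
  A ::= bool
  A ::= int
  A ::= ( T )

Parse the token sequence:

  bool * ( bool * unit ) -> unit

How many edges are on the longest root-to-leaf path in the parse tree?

[T [P [P [A bool]] * [A ( [T [P [P [A bool]] * [A unit]]] )]] -> [T [P [A unit]]]]

7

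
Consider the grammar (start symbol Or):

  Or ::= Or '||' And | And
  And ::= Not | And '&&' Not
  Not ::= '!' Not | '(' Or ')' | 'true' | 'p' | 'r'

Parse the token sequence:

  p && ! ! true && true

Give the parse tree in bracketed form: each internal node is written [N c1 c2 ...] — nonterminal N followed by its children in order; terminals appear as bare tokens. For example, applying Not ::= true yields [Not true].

[Or [And [And [And [Not p]] && [Not ! [Not ! [Not true]]]] && [Not true]]]

Or
And
And && Not
And && Not && Not
Not && Not && Not
p && Not && Not
p && ! Not && Not
p && ! ! Not && Not
p && ! ! true && Not
p && ! ! true && true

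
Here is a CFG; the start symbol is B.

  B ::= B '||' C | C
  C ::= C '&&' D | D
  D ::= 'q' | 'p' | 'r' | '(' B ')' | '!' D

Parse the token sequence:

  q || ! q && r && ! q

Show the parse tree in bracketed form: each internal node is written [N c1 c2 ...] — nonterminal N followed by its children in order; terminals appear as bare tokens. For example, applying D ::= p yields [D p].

[B [B [C [D q]]] || [C [C [C [D ! [D q]]] && [D r]] && [D ! [D q]]]]

B
B || C
C || C
D || C
q || C
q || C && D
q || C && D && D
q || D && D && D
q || ! D && D && D
q || ! q && D && D
q || ! q && r && D
q || ! q && r && ! D
q || ! q && r && ! q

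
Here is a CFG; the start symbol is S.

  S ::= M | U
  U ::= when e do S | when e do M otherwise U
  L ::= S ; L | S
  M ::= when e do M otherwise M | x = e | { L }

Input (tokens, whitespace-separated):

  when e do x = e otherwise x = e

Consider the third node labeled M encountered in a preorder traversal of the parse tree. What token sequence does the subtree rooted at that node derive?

x = e

[S [M when e do [M x = e] otherwise [M x = e]]]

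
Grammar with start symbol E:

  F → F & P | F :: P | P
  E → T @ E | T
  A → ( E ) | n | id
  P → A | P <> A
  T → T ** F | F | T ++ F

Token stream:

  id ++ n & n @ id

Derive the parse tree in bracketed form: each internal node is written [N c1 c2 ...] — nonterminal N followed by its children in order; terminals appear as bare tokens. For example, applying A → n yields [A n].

E
T @ E
T ++ F @ E
F ++ F @ E
P ++ F @ E
A ++ F @ E
id ++ F @ E
id ++ F & P @ E
id ++ P & P @ E
id ++ A & P @ E
id ++ n & P @ E
id ++ n & A @ E
id ++ n & n @ E
id ++ n & n @ T
id ++ n & n @ F
id ++ n & n @ P
id ++ n & n @ A
id ++ n & n @ id

[E [T [T [F [P [A id]]]] ++ [F [F [P [A n]]] & [P [A n]]]] @ [E [T [F [P [A id]]]]]]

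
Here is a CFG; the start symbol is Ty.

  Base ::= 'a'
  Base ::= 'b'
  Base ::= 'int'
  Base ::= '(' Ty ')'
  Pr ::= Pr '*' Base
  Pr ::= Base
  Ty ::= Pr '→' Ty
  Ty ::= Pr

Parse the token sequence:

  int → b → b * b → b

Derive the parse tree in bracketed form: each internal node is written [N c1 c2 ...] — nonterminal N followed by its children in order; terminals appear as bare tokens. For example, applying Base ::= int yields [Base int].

[Ty [Pr [Base int]] → [Ty [Pr [Base b]] → [Ty [Pr [Pr [Base b]] * [Base b]] → [Ty [Pr [Base b]]]]]]

Ty
Pr → Ty
Base → Ty
int → Ty
int → Pr → Ty
int → Base → Ty
int → b → Ty
int → b → Pr → Ty
int → b → Pr * Base → Ty
int → b → Base * Base → Ty
int → b → b * Base → Ty
int → b → b * b → Ty
int → b → b * b → Pr
int → b → b * b → Base
int → b → b * b → b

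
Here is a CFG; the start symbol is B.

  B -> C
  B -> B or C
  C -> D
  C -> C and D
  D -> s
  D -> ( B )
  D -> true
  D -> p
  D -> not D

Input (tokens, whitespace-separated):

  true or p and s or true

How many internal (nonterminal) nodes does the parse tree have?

[B [B [B [C [D true]]] or [C [C [D p]] and [D s]]] or [C [D true]]]

11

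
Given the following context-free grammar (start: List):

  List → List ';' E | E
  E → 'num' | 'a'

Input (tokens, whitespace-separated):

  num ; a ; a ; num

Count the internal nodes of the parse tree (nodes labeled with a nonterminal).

[List [List [List [List [E num]] ; [E a]] ; [E a]] ; [E num]]

8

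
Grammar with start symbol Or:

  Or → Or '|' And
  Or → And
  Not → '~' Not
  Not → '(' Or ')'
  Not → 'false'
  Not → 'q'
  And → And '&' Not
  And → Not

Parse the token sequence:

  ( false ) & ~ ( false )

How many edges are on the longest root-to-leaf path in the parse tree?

[Or [And [And [Not ( [Or [And [Not false]]] )]] & [Not ~ [Not ( [Or [And [Not false]]] )]]]]

7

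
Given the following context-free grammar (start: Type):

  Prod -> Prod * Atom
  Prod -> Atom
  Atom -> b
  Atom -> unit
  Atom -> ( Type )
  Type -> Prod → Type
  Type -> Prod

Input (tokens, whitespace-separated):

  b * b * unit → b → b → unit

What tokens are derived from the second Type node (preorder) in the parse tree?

[Type [Prod [Prod [Prod [Atom b]] * [Atom b]] * [Atom unit]] → [Type [Prod [Atom b]] → [Type [Prod [Atom b]] → [Type [Prod [Atom unit]]]]]]

b → b → unit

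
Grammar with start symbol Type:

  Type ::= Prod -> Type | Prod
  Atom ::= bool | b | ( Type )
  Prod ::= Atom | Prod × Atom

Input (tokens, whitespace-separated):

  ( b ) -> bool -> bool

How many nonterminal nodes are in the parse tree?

[Type [Prod [Atom ( [Type [Prod [Atom b]]] )]] -> [Type [Prod [Atom bool]] -> [Type [Prod [Atom bool]]]]]

12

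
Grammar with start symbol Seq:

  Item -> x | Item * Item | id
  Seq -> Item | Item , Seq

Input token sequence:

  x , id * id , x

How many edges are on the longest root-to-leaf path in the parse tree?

[Seq [Item x] , [Seq [Item [Item id] * [Item id]] , [Seq [Item x]]]]

4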